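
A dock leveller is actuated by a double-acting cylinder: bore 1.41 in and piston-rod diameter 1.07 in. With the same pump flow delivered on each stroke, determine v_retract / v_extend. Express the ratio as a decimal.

v_ret/v_ext ≈ 2.36

Cap-side area A_cap = π/4 × (1.41 in)² = 1.561 in^2
Rod-side annular area A_ann = π/4 × (1.41² − 1.07²) = 0.6622 in^2
For equal Q, v ∝ 1/A, so v_ret/v_ext = A_cap/A_ann.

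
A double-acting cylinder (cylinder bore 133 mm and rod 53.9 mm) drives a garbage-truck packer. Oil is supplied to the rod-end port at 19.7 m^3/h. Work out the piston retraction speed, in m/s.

v ≈ 0.471 m/s

Rod-side annular area A_ann = π/4 × (133² − 53.9²) = 11610 mm^2
Flow into the rod-end port fills the annular volume.
v = Q / A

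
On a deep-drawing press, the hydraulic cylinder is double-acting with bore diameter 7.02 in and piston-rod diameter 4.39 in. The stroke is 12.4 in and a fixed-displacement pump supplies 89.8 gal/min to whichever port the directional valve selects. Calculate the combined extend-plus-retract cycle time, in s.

Cap-side area A_cap = π/4 × (7.02 in)² = 38.70 in^2
Rod-side annular area A_ann = π/4 × (7.02² − 4.39²) = 23.57 in^2
t_ext = A_cap·L/Q = 1.388 s
t_ret = A_ann·L/Q = 0.8453 s
t_cycle = t_ext + t_ret

t ≈ 2.23 s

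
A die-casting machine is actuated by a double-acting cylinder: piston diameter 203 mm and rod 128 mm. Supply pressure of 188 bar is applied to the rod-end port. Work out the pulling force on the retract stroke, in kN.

F ≈ 367 kN

Rod-side annular area A_ann = π/4 × (203² − 128²) = 19500 mm^2
On retraction the pressure acts on the annular area (bore minus rod).
F = P × A_ann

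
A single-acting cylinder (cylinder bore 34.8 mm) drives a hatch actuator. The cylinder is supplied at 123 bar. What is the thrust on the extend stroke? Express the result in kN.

Cap-side area A_cap = π/4 × (34.8 mm)² = 951.1 mm^2
F = P × A_cap = 123 bar × A_cap

F ≈ 11.7 kN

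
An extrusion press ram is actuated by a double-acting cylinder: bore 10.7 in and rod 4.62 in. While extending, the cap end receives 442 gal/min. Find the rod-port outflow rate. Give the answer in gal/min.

Cap-side area A_cap = π/4 × (10.7 in)² = 89.92 in^2
Rod-side annular area A_ann = π/4 × (10.7² − 4.62²) = 73.16 in^2
Piston speed v = Q_in/A_cap; rod-end outflow Q_out = v × A_ann = Q_in × A_ann/A_cap.

Q_out ≈ 360 gal/min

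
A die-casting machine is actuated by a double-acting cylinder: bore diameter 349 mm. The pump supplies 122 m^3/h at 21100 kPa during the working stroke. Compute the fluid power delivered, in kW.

W ≈ 715 kW

Hydraulic power = P × Q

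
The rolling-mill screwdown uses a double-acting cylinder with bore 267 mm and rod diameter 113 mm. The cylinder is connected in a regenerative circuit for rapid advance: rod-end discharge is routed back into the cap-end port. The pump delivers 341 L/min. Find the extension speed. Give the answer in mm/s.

v ≈ 567 mm/s

In regeneration the rod-end outflow joins the pump flow into the cap end, so the net volume the pump must supply per unit advance equals the rod cross-section area.
Rod cross-section A_rod = π/4 × (113 mm)² = 10030 mm^2
v = Q_pump / A_rod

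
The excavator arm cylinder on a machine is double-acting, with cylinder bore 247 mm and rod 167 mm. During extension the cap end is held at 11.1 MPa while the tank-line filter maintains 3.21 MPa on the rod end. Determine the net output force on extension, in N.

F ≈ 4.48e5 N

Cap-side area A_cap = π/4 × (247 mm)² = 47920 mm^2
Rod-side annular area A_ann = π/4 × (247² − 167²) = 26010 mm^2
Net thrust = P_cap·A_cap − P_rod·A_ann = 5.319e5 N − 83500 N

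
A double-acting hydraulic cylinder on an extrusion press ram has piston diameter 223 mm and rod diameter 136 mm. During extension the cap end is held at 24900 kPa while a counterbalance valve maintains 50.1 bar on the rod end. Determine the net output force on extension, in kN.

F ≈ 850 kN

Cap-side area A_cap = π/4 × (223 mm)² = 39060 mm^2
Rod-side annular area A_ann = π/4 × (223² − 136²) = 24530 mm^2
Net thrust = P_cap·A_cap − P_rod·A_ann = 972.5 kN − 122.9 kN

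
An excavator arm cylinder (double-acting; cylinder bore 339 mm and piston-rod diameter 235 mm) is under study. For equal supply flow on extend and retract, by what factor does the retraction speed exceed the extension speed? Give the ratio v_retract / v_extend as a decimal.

v_ret/v_ext ≈ 1.93

Cap-side area A_cap = π/4 × (339 mm)² = 90260 mm^2
Rod-side annular area A_ann = π/4 × (339² − 235²) = 46890 mm^2
For equal Q, v ∝ 1/A, so v_ret/v_ext = A_cap/A_ann.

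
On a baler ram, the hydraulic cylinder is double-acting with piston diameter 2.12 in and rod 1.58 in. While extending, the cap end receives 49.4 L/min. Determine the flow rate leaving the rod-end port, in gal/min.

Q_out ≈ 5.80 gal/min

Cap-side area A_cap = π/4 × (2.12 in)² = 3.530 in^2
Rod-side annular area A_ann = π/4 × (2.12² − 1.58²) = 1.569 in^2
Piston speed v = Q_in/A_cap; rod-end outflow Q_out = v × A_ann = Q_in × A_ann/A_cap.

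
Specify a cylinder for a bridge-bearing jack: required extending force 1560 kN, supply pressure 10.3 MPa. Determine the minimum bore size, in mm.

Extension force acts on the full piston face: F = P × (π/4)D².
D = √(4F / (πP)) = √(4 × 1560 kN / (π × 10.3 MPa))

D ≈ 439 mm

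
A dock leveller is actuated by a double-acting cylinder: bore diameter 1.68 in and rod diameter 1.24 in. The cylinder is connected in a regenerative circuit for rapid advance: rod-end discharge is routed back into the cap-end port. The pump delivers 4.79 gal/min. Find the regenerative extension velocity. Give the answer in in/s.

v ≈ 15.3 in/s

In regeneration the rod-end outflow joins the pump flow into the cap end, so the net volume the pump must supply per unit advance equals the rod cross-section area.
Rod cross-section A_rod = π/4 × (1.24 in)² = 1.208 in^2
v = Q_pump / A_rod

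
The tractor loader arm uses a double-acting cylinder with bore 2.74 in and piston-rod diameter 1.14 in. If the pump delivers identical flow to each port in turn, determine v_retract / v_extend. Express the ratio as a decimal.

v_ret/v_ext ≈ 1.21

Cap-side area A_cap = π/4 × (2.74 in)² = 5.896 in^2
Rod-side annular area A_ann = π/4 × (2.74² − 1.14²) = 4.876 in^2
For equal Q, v ∝ 1/A, so v_ret/v_ext = A_cap/A_ann.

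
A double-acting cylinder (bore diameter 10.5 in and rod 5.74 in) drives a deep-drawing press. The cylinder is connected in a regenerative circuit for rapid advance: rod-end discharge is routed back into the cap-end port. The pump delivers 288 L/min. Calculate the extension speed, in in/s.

v ≈ 11.3 in/s

In regeneration the rod-end outflow joins the pump flow into the cap end, so the net volume the pump must supply per unit advance equals the rod cross-section area.
Rod cross-section A_rod = π/4 × (5.74 in)² = 25.88 in^2
v = Q_pump / A_rod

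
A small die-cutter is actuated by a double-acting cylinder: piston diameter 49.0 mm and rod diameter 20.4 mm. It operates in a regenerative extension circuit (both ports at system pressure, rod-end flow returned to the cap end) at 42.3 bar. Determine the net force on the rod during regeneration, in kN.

F ≈ 1.38 kN

With equal pressure on both faces, forces on the annular region cancel; the net push is pressure × rod cross-section.
Rod cross-section A_rod = π/4 × (20.4 mm)² = 326.9 mm^2
F = P × A_rod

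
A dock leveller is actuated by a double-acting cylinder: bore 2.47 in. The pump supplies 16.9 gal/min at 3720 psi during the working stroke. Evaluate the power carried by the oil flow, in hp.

Hydraulic power = P × Q

W ≈ 36.7 hp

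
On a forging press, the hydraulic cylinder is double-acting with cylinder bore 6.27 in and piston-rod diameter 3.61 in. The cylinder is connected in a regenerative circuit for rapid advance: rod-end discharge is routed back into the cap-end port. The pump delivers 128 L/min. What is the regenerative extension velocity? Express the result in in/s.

v ≈ 12.7 in/s

In regeneration the rod-end outflow joins the pump flow into the cap end, so the net volume the pump must supply per unit advance equals the rod cross-section area.
Rod cross-section A_rod = π/4 × (3.61 in)² = 10.24 in^2
v = Q_pump / A_rod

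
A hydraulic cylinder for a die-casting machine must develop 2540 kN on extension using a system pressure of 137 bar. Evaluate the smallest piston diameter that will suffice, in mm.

D ≈ 486 mm

Extension force acts on the full piston face: F = P × (π/4)D².
D = √(4F / (πP)) = √(4 × 2540 kN / (π × 137 bar))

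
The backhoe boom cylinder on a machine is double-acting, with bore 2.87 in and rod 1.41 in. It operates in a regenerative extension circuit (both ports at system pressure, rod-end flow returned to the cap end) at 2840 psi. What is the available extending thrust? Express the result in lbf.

With equal pressure on both faces, forces on the annular region cancel; the net push is pressure × rod cross-section.
Rod cross-section A_rod = π/4 × (1.41 in)² = 1.561 in^2
F = P × A_rod

F ≈ 4430 lbf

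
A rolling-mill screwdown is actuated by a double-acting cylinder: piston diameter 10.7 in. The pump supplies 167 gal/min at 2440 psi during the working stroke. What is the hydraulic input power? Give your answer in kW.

W ≈ 177 kW

Hydraulic power = P × Q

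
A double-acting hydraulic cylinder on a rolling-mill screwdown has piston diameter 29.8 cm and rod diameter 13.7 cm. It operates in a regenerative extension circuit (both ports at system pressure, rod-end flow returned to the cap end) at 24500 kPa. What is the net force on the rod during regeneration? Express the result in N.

F ≈ 3.61e5 N

With equal pressure on both faces, forces on the annular region cancel; the net push is pressure × rod cross-section.
Rod cross-section A_rod = π/4 × (13.7 cm)² = 147.4 cm^2
F = P × A_rod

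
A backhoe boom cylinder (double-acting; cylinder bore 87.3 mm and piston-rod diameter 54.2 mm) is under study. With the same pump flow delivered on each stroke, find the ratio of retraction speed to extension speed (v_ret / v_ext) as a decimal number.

v_ret/v_ext ≈ 1.63

Cap-side area A_cap = π/4 × (87.3 mm)² = 5986 mm^2
Rod-side annular area A_ann = π/4 × (87.3² − 54.2²) = 3679 mm^2
For equal Q, v ∝ 1/A, so v_ret/v_ext = A_cap/A_ann.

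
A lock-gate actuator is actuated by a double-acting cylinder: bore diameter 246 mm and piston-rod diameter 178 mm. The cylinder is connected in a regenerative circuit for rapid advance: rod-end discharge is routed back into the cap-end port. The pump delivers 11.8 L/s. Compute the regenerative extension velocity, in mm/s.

v ≈ 474 mm/s

In regeneration the rod-end outflow joins the pump flow into the cap end, so the net volume the pump must supply per unit advance equals the rod cross-section area.
Rod cross-section A_rod = π/4 × (178 mm)² = 24880 mm^2
v = Q_pump / A_rod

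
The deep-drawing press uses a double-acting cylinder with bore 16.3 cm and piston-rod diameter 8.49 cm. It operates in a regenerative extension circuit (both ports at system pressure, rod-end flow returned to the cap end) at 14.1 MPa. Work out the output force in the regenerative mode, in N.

F ≈ 79800 N

With equal pressure on both faces, forces on the annular region cancel; the net push is pressure × rod cross-section.
Rod cross-section A_rod = π/4 × (8.49 cm)² = 56.61 cm^2
F = P × A_rod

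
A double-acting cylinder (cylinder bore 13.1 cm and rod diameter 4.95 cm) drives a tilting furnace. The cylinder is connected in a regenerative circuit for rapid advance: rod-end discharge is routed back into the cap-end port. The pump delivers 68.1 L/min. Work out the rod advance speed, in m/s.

v ≈ 0.590 m/s

In regeneration the rod-end outflow joins the pump flow into the cap end, so the net volume the pump must supply per unit advance equals the rod cross-section area.
Rod cross-section A_rod = π/4 × (4.95 cm)² = 19.24 cm^2
v = Q_pump / A_rod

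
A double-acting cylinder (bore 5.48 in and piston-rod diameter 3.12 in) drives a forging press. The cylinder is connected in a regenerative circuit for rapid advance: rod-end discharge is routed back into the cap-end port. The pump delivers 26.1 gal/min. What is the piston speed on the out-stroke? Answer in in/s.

In regeneration the rod-end outflow joins the pump flow into the cap end, so the net volume the pump must supply per unit advance equals the rod cross-section area.
Rod cross-section A_rod = π/4 × (3.12 in)² = 7.645 in^2
v = Q_pump / A_rod

v ≈ 13.1 in/s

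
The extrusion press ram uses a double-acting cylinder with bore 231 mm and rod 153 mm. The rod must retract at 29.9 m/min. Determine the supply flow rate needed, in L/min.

Q ≈ 703 L/min

Rod-side annular area A_ann = π/4 × (231² − 153²) = 23520 mm^2
Q = A × v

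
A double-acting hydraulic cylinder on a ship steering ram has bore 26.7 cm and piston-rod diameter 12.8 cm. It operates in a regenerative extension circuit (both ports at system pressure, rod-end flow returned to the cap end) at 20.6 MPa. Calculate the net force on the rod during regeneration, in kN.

With equal pressure on both faces, forces on the annular region cancel; the net push is pressure × rod cross-section.
Rod cross-section A_rod = π/4 × (12.8 cm)² = 128.7 cm^2
F = P × A_rod

F ≈ 265 kN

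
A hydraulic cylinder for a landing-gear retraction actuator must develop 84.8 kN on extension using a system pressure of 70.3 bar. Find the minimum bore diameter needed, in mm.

D ≈ 124 mm

Extension force acts on the full piston face: F = P × (π/4)D².
D = √(4F / (πP)) = √(4 × 84.8 kN / (π × 70.3 bar))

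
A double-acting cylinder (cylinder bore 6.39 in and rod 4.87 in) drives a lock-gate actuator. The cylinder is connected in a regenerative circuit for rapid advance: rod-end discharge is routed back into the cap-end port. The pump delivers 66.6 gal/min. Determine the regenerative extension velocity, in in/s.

In regeneration the rod-end outflow joins the pump flow into the cap end, so the net volume the pump must supply per unit advance equals the rod cross-section area.
Rod cross-section A_rod = π/4 × (4.87 in)² = 18.63 in^2
v = Q_pump / A_rod

v ≈ 13.8 in/s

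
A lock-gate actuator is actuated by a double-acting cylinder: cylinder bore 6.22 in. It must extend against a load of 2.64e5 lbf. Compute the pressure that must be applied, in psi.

P ≈ 8690 psi

Cap-side area A_cap = π/4 × (6.22 in)² = 30.39 in^2
P = F / A = 2.64e5 lbf / A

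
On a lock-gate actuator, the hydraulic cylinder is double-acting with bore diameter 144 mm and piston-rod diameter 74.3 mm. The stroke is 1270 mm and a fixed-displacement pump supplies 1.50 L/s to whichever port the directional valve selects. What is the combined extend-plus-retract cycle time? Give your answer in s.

t ≈ 23.9 s

Cap-side area A_cap = π/4 × (144 mm)² = 16290 mm^2
Rod-side annular area A_ann = π/4 × (144² − 74.3²) = 11950 mm^2
t_ext = A_cap·L/Q = 13.79 s
t_ret = A_ann·L/Q = 10.12 s
t_cycle = t_ext + t_ret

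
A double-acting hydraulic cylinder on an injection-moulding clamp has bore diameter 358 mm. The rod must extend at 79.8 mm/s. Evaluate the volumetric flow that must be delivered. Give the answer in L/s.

Cap-side area A_cap = π/4 × (358 mm)² = 1.007e5 mm^2
Q = A × v

Q ≈ 8.03 L/s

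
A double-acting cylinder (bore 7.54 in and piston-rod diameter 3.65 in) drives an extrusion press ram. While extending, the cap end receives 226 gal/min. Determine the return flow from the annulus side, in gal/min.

Q_out ≈ 173 gal/min

Cap-side area A_cap = π/4 × (7.54 in)² = 44.65 in^2
Rod-side annular area A_ann = π/4 × (7.54² − 3.65²) = 34.19 in^2
Piston speed v = Q_in/A_cap; rod-end outflow Q_out = v × A_ann = Q_in × A_ann/A_cap.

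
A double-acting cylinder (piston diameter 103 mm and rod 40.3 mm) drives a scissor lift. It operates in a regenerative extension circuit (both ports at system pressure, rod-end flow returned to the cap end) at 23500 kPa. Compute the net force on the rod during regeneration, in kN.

With equal pressure on both faces, forces on the annular region cancel; the net push is pressure × rod cross-section.
Rod cross-section A_rod = π/4 × (40.3 mm)² = 1276 mm^2
F = P × A_rod

F ≈ 30.0 kN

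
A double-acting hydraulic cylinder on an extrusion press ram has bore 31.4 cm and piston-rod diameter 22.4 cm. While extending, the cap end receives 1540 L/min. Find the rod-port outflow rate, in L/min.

Q_out ≈ 756 L/min

Cap-side area A_cap = π/4 × (31.4 cm)² = 774.4 cm^2
Rod-side annular area A_ann = π/4 × (31.4² − 22.4²) = 380.3 cm^2
Piston speed v = Q_in/A_cap; rod-end outflow Q_out = v × A_ann = Q_in × A_ann/A_cap.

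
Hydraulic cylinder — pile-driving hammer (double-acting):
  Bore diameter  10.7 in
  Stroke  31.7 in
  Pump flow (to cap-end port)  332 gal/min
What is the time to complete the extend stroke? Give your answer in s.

t ≈ 2.23 s

Cap-side area A_cap = π/4 × (10.7 in)² = 89.92 in^2
Swept volume V = A × L; t = V / Q = A·L / Q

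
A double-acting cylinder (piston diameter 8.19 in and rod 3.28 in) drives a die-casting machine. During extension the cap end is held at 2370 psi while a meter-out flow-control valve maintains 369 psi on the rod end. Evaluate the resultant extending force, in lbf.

F ≈ 1.09e5 lbf

Cap-side area A_cap = π/4 × (8.19 in)² = 52.68 in^2
Rod-side annular area A_ann = π/4 × (8.19² − 3.28²) = 44.23 in^2
Net thrust = P_cap·A_cap − P_rod·A_ann = 1.249e5 lbf − 16320 lbf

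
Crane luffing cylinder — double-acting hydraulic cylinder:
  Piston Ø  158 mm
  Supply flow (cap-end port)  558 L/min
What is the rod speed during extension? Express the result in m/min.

v ≈ 28.5 m/min

Cap-side area A_cap = π/4 × (158 mm)² = 19610 mm^2
v = Q / A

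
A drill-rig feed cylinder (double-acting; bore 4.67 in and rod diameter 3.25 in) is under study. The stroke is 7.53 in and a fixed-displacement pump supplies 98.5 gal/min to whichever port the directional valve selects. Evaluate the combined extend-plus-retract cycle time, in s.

t ≈ 0.516 s

Cap-side area A_cap = π/4 × (4.67 in)² = 17.13 in^2
Rod-side annular area A_ann = π/4 × (4.67² − 3.25²) = 8.833 in^2
t_ext = A_cap·L/Q = 0.3401 s
t_ret = A_ann·L/Q = 0.1754 s
t_cycle = t_ext + t_ret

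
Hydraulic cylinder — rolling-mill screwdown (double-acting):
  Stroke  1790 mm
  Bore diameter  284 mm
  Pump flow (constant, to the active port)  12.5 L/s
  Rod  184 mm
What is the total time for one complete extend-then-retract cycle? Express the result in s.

t ≈ 14.3 s

Cap-side area A_cap = π/4 × (284 mm)² = 63350 mm^2
Rod-side annular area A_ann = π/4 × (284² − 184²) = 36760 mm^2
t_ext = A_cap·L/Q = 9.071 s
t_ret = A_ann·L/Q = 5.264 s
t_cycle = t_ext + t_ret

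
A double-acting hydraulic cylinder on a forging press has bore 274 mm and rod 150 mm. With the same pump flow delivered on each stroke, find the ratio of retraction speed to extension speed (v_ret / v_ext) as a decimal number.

v_ret/v_ext ≈ 1.43

Cap-side area A_cap = π/4 × (274 mm)² = 58960 mm^2
Rod-side annular area A_ann = π/4 × (274² − 150²) = 41290 mm^2
For equal Q, v ∝ 1/A, so v_ret/v_ext = A_cap/A_ann.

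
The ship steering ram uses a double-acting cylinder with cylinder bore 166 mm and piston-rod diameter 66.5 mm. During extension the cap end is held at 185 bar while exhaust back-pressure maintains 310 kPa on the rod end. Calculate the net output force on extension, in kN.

F ≈ 395 kN

Cap-side area A_cap = π/4 × (166 mm)² = 21640 mm^2
Rod-side annular area A_ann = π/4 × (166² − 66.5²) = 18170 mm^2
Net thrust = P_cap·A_cap − P_rod·A_ann = 400.4 kN − 5.632 kN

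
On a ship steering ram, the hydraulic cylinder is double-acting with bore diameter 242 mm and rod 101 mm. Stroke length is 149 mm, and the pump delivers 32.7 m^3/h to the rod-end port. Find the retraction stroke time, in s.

t ≈ 0.623 s

Rod-side annular area A_ann = π/4 × (242² − 101²) = 37980 mm^2
Swept volume V = A × L; t = V / Q = A·L / Q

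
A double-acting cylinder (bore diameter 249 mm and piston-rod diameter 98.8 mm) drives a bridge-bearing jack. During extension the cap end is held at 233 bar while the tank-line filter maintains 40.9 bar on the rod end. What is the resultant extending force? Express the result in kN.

Cap-side area A_cap = π/4 × (249 mm)² = 48700 mm^2
Rod-side annular area A_ann = π/4 × (249² − 98.8²) = 41030 mm^2
Net thrust = P_cap·A_cap − P_rod·A_ann = 1135 kN − 167.8 kN

F ≈ 967 kN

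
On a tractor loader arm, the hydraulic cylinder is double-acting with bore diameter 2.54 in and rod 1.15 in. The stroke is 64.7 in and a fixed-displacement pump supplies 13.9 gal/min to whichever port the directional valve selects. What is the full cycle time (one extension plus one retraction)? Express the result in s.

Cap-side area A_cap = π/4 × (2.54 in)² = 5.067 in^2
Rod-side annular area A_ann = π/4 × (2.54² − 1.15²) = 4.028 in^2
t_ext = A_cap·L/Q = 6.126 s
t_ret = A_ann·L/Q = 4.870 s
t_cycle = t_ext + t_ret

t ≈ 11.0 s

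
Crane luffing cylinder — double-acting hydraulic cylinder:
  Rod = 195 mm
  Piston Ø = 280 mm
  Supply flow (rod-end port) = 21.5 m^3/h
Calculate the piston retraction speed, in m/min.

v ≈ 11.3 m/min

Rod-side annular area A_ann = π/4 × (280² − 195²) = 31710 mm^2
Flow into the rod-end port fills the annular volume.
v = Q / A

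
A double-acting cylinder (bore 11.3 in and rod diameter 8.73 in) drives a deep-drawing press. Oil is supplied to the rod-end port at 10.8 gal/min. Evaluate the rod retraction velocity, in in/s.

v ≈ 1.03 in/s

Rod-side annular area A_ann = π/4 × (11.3² − 8.73²) = 40.43 in^2
Flow into the rod-end port fills the annular volume.
v = Q / A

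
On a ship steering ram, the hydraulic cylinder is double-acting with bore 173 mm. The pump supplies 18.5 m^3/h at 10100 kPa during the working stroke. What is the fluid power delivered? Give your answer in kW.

W ≈ 51.9 kW

Hydraulic power = P × Q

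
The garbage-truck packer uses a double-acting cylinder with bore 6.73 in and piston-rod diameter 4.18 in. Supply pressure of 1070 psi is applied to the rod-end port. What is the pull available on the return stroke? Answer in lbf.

Rod-side annular area A_ann = π/4 × (6.73² − 4.18²) = 21.85 in^2
On retraction the pressure acts on the annular area (bore minus rod).
F = P × A_ann

F ≈ 23400 lbf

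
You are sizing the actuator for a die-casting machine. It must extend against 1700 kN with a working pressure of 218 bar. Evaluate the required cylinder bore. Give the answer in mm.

D ≈ 315 mm

Extension force acts on the full piston face: F = P × (π/4)D².
D = √(4F / (πP)) = √(4 × 1700 kN / (π × 218 bar))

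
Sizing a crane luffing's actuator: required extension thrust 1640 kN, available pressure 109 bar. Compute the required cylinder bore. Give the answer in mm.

D ≈ 438 mm

Extension force acts on the full piston face: F = P × (π/4)D².
D = √(4F / (πP)) = √(4 × 1640 kN / (π × 109 bar))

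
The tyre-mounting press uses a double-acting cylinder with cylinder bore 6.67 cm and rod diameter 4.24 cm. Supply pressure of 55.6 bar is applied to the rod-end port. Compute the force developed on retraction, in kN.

Rod-side annular area A_ann = π/4 × (6.67² − 4.24²) = 20.82 cm^2
On retraction the pressure acts on the annular area (bore minus rod).
F = P × A_ann

F ≈ 11.6 kN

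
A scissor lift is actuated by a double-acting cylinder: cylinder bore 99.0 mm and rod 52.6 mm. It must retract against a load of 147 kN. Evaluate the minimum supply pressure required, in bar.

Rod-side annular area A_ann = π/4 × (99.0² − 52.6²) = 5525 mm^2
Retraction: pressure acts on the annular area.
P = F / A = 147 kN / A

P ≈ 266 bar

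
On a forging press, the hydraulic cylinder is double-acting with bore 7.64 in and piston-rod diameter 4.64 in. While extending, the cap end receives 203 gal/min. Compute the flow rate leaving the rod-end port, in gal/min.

Q_out ≈ 128 gal/min

Cap-side area A_cap = π/4 × (7.64 in)² = 45.84 in^2
Rod-side annular area A_ann = π/4 × (7.64² − 4.64²) = 28.93 in^2
Piston speed v = Q_in/A_cap; rod-end outflow Q_out = v × A_ann = Q_in × A_ann/A_cap.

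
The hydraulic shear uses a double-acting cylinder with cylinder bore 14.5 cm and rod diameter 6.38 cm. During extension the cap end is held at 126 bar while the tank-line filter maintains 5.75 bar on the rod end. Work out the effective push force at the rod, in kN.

Cap-side area A_cap = π/4 × (14.5 cm)² = 165.1 cm^2
Rod-side annular area A_ann = π/4 × (14.5² − 6.38²) = 133.2 cm^2
Net thrust = P_cap·A_cap − P_rod·A_ann = 208.1 kN − 7.657 kN

F ≈ 200 kN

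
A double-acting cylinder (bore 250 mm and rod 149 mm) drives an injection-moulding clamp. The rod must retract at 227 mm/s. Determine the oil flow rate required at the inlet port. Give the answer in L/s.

Q ≈ 7.18 L/s

Rod-side annular area A_ann = π/4 × (250² − 149²) = 31650 mm^2
Q = A × v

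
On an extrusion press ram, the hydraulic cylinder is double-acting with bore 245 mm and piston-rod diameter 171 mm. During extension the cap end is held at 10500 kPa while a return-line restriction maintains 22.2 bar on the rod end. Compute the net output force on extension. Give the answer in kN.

F ≈ 441 kN

Cap-side area A_cap = π/4 × (245 mm)² = 47140 mm^2
Rod-side annular area A_ann = π/4 × (245² − 171²) = 24180 mm^2
Net thrust = P_cap·A_cap − P_rod·A_ann = 495.0 kN − 53.67 kN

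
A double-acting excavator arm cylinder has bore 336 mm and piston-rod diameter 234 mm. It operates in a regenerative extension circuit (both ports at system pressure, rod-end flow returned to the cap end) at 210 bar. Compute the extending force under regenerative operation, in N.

F ≈ 9.03e5 N

With equal pressure on both faces, forces on the annular region cancel; the net push is pressure × rod cross-section.
Rod cross-section A_rod = π/4 × (234 mm)² = 43010 mm^2
F = P × A_rod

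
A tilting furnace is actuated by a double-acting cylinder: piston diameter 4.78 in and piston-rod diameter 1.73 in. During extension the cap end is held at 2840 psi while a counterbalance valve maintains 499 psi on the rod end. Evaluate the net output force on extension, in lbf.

Cap-side area A_cap = π/4 × (4.78 in)² = 17.95 in^2
Rod-side annular area A_ann = π/4 × (4.78² − 1.73²) = 15.59 in^2
Net thrust = P_cap·A_cap − P_rod·A_ann = 50960 lbf − 7782 lbf

F ≈ 43200 lbf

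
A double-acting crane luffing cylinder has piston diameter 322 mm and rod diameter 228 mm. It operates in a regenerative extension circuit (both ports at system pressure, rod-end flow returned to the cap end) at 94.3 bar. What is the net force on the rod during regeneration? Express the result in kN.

With equal pressure on both faces, forces on the annular region cancel; the net push is pressure × rod cross-section.
Rod cross-section A_rod = π/4 × (228 mm)² = 40830 mm^2
F = P × A_rod

F ≈ 385 kN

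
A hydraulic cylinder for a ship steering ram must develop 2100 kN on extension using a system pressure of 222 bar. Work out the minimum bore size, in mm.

D ≈ 347 mm

Extension force acts on the full piston face: F = P × (π/4)D².
D = √(4F / (πP)) = √(4 × 2100 kN / (π × 222 bar))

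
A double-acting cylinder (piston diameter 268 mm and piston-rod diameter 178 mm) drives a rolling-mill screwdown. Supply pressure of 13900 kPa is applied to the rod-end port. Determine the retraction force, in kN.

Rod-side annular area A_ann = π/4 × (268² − 178²) = 31530 mm^2
On retraction the pressure acts on the annular area (bore minus rod).
F = P × A_ann

F ≈ 438 kN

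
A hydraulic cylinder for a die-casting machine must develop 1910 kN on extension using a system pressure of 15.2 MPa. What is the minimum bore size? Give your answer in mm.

D ≈ 400 mm

Extension force acts on the full piston face: F = P × (π/4)D².
D = √(4F / (πP)) = √(4 × 1910 kN / (π × 15.2 MPa))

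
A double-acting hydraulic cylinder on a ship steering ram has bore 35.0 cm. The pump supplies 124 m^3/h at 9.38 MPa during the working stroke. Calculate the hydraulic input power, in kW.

Hydraulic power = P × Q

W ≈ 323 kW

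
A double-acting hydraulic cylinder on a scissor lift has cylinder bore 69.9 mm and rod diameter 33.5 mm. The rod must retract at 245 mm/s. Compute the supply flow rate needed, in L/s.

Q ≈ 0.724 L/s

Rod-side annular area A_ann = π/4 × (69.9² − 33.5²) = 2956 mm^2
Q = A × v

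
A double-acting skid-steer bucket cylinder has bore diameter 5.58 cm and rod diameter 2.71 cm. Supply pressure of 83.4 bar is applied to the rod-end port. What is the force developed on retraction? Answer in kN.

F ≈ 15.6 kN

Rod-side annular area A_ann = π/4 × (5.58² − 2.71²) = 18.69 cm^2
On retraction the pressure acts on the annular area (bore minus rod).
F = P × A_ann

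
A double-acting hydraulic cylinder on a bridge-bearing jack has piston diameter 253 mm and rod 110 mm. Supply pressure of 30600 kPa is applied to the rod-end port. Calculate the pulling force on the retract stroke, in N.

F ≈ 1.25e6 N

Rod-side annular area A_ann = π/4 × (253² − 110²) = 40770 mm^2
On retraction the pressure acts on the annular area (bore minus rod).
F = P × A_ann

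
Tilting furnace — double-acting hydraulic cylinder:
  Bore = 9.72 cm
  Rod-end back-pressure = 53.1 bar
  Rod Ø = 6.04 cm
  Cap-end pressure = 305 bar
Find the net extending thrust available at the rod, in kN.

F ≈ 202 kN

Cap-side area A_cap = π/4 × (9.72 cm)² = 74.20 cm^2
Rod-side annular area A_ann = π/4 × (9.72² − 6.04²) = 45.55 cm^2
Net thrust = P_cap·A_cap − P_rod·A_ann = 226.3 kN − 24.19 kN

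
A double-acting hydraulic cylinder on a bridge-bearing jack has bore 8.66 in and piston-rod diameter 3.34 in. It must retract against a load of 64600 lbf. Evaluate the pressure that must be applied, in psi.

Rod-side annular area A_ann = π/4 × (8.66² − 3.34²) = 50.14 in^2
Retraction: pressure acts on the annular area.
P = F / A = 64600 lbf / A

P ≈ 1290 psi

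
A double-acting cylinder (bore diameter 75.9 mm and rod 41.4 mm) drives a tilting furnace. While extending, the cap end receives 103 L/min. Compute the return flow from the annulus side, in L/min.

Cap-side area A_cap = π/4 × (75.9 mm)² = 4525 mm^2
Rod-side annular area A_ann = π/4 × (75.9² − 41.4²) = 3178 mm^2
Piston speed v = Q_in/A_cap; rod-end outflow Q_out = v × A_ann = Q_in × A_ann/A_cap.

Q_out ≈ 72.4 L/min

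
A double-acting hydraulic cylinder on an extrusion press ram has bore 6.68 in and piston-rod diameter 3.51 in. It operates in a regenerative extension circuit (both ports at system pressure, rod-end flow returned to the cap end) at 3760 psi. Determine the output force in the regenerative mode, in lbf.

With equal pressure on both faces, forces on the annular region cancel; the net push is pressure × rod cross-section.
Rod cross-section A_rod = π/4 × (3.51 in)² = 9.676 in^2
F = P × A_rod

F ≈ 36400 lbf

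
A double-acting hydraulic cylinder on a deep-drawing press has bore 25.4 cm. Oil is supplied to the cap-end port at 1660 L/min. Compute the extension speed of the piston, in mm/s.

v ≈ 546 mm/s

Cap-side area A_cap = π/4 × (25.4 cm)² = 506.7 cm^2
v = Q / A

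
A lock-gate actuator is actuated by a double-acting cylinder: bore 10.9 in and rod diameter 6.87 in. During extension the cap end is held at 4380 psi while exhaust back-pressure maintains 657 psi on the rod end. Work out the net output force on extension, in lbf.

F ≈ 3.72e5 lbf

Cap-side area A_cap = π/4 × (10.9 in)² = 93.31 in^2
Rod-side annular area A_ann = π/4 × (10.9² − 6.87²) = 56.24 in^2
Net thrust = P_cap·A_cap − P_rod·A_ann = 4.087e5 lbf − 36950 lbf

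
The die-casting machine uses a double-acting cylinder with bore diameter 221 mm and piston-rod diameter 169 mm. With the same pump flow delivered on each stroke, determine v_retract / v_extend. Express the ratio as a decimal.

v_ret/v_ext ≈ 2.41

Cap-side area A_cap = π/4 × (221 mm)² = 38360 mm^2
Rod-side annular area A_ann = π/4 × (221² − 169²) = 15930 mm^2
For equal Q, v ∝ 1/A, so v_ret/v_ext = A_cap/A_ann.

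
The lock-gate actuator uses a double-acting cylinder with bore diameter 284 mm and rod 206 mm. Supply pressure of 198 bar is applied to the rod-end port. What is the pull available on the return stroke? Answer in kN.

F ≈ 594 kN

Rod-side annular area A_ann = π/4 × (284² − 206²) = 30020 mm^2
On retraction the pressure acts on the annular area (bore minus rod).
F = P × A_ann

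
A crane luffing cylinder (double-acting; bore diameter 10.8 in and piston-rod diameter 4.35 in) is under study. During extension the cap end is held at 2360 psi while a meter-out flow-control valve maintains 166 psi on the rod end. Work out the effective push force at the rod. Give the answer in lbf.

Cap-side area A_cap = π/4 × (10.8 in)² = 91.61 in^2
Rod-side annular area A_ann = π/4 × (10.8² − 4.35²) = 76.75 in^2
Net thrust = P_cap·A_cap − P_rod·A_ann = 2.162e5 lbf − 12740 lbf

F ≈ 2.03e5 lbf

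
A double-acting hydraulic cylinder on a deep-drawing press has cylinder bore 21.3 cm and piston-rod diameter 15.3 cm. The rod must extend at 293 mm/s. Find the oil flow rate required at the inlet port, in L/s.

Cap-side area A_cap = π/4 × (21.3 cm)² = 356.3 cm^2
Q = A × v

Q ≈ 10.4 L/s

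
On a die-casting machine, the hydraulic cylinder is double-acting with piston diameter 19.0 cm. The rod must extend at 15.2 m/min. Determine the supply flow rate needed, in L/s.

Q ≈ 7.18 L/s

Cap-side area A_cap = π/4 × (19.0 cm)² = 283.5 cm^2
Q = A × v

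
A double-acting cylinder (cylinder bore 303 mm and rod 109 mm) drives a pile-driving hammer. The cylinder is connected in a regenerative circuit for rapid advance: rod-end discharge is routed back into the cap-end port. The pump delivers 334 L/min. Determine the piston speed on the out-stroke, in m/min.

v ≈ 35.8 m/min

In regeneration the rod-end outflow joins the pump flow into the cap end, so the net volume the pump must supply per unit advance equals the rod cross-section area.
Rod cross-section A_rod = π/4 × (109 mm)² = 9331 mm^2
v = Q_pump / A_rod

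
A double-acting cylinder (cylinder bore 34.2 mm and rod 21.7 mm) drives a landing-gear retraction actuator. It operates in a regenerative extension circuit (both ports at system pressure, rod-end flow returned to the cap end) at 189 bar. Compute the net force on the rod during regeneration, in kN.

With equal pressure on both faces, forces on the annular region cancel; the net push is pressure × rod cross-section.
Rod cross-section A_rod = π/4 × (21.7 mm)² = 369.8 mm^2
F = P × A_rod

F ≈ 6.99 kN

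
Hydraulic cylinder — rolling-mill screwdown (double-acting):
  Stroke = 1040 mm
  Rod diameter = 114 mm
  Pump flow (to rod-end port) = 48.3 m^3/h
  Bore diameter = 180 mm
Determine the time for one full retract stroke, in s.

Rod-side annular area A_ann = π/4 × (180² − 114²) = 15240 mm^2
Swept volume V = A × L; t = V / Q = A·L / Q

t ≈ 1.18 s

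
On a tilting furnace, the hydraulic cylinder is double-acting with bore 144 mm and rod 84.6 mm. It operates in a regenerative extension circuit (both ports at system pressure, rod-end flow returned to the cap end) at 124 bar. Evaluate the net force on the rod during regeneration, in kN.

With equal pressure on both faces, forces on the annular region cancel; the net push is pressure × rod cross-section.
Rod cross-section A_rod = π/4 × (84.6 mm)² = 5621 mm^2
F = P × A_rod

F ≈ 69.7 kN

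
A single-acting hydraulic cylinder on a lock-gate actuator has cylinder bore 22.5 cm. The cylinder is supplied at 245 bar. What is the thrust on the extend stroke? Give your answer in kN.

Cap-side area A_cap = π/4 × (22.5 cm)² = 397.6 cm^2
F = P × A_cap = 245 bar × A_cap

F ≈ 974 kN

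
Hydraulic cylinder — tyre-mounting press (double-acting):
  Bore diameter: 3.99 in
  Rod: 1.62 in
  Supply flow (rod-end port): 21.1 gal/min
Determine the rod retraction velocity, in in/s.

Rod-side annular area A_ann = π/4 × (3.99² − 1.62²) = 10.44 in^2
Flow into the rod-end port fills the annular volume.
v = Q / A

v ≈ 7.78 in/s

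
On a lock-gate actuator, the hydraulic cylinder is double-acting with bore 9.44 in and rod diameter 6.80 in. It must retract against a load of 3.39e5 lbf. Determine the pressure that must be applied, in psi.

Rod-side annular area A_ann = π/4 × (9.44² − 6.80²) = 33.67 in^2
Retraction: pressure acts on the annular area.
P = F / A = 3.39e5 lbf / A

P ≈ 10100 psi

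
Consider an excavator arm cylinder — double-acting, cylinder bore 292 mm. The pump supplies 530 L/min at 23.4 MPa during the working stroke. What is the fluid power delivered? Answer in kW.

W ≈ 207 kW

Hydraulic power = P × Q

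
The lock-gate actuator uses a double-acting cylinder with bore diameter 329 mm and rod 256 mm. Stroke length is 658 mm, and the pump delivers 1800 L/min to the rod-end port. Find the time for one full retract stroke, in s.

Rod-side annular area A_ann = π/4 × (329² − 256²) = 33540 mm^2
Swept volume V = A × L; t = V / Q = A·L / Q

t ≈ 0.736 s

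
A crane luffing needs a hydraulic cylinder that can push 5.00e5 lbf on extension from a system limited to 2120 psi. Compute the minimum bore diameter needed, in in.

D ≈ 17.3 in

Extension force acts on the full piston face: F = P × (π/4)D².
D = √(4F / (πP)) = √(4 × 5.00e5 lbf / (π × 2120 psi))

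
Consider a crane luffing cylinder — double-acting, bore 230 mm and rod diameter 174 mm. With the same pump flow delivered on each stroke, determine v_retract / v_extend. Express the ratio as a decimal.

Cap-side area A_cap = π/4 × (230 mm)² = 41550 mm^2
Rod-side annular area A_ann = π/4 × (230² − 174²) = 17770 mm^2
For equal Q, v ∝ 1/A, so v_ret/v_ext = A_cap/A_ann.

v_ret/v_ext ≈ 2.34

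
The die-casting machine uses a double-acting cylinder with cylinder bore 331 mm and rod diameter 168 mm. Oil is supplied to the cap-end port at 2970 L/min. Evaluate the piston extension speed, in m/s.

Cap-side area A_cap = π/4 × (331 mm)² = 86050 mm^2
v = Q / A

v ≈ 0.575 m/s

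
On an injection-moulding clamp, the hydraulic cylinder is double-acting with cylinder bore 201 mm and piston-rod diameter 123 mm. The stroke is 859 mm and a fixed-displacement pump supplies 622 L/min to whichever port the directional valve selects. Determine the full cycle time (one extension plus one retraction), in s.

t ≈ 4.27 s

Cap-side area A_cap = π/4 × (201 mm)² = 31730 mm^2
Rod-side annular area A_ann = π/4 × (201² − 123²) = 19850 mm^2
t_ext = A_cap·L/Q = 2.629 s
t_ret = A_ann·L/Q = 1.645 s
t_cycle = t_ext + t_ret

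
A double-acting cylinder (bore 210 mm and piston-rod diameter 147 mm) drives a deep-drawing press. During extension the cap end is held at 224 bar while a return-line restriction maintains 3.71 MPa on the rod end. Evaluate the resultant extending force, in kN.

F ≈ 710 kN

Cap-side area A_cap = π/4 × (210 mm)² = 34640 mm^2
Rod-side annular area A_ann = π/4 × (210² − 147²) = 17660 mm^2
Net thrust = P_cap·A_cap − P_rod·A_ann = 775.8 kN − 65.53 kN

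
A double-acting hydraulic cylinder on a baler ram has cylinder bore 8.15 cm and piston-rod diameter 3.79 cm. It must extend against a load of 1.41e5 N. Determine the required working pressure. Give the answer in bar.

P ≈ 270 bar

Cap-side area A_cap = π/4 × (8.15 cm)² = 52.17 cm^2
P = F / A = 1.41e5 N / A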